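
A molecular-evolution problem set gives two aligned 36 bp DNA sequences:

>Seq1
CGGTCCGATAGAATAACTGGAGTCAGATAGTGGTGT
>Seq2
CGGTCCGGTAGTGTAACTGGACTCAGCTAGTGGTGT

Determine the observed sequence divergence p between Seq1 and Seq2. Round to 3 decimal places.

0.139

Mismatches occur at site 8 (A/G), site 12 (A/T), site 13 (A/G), site 22 (G/C), site 27 (A/C).
There are 5 differences over 36 sites, so p = 5/36 = 0.139.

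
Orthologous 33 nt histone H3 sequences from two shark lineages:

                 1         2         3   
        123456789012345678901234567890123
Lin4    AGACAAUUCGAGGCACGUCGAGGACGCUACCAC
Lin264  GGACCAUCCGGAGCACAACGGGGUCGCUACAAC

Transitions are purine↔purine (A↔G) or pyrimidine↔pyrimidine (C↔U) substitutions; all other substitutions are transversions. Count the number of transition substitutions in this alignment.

6

The sequences differ at positions 1 (A/G, transition), 5 (A/C, transversion), 8 (U/C, transition), 11 (A/G, transition), 12 (G/A, transition), 17 (G/A, transition), 18 (U/A, transversion), 21 (A/G, transition), 24 (A/U, transversion), 31 (C/A, transversion).
Of the 10 differences, 6 transitions and 4 transversions, so the answer is 6.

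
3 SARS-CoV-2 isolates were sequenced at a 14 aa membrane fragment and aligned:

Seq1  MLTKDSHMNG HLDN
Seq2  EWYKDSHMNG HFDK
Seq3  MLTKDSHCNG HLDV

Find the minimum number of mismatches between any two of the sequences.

Pairwise Hamming distances:
  Seq1 vs Seq2: 5
  Seq1 vs Seq3: 2
  Seq2 vs Seq3: 6
The smallest is 2, between Seq1 and Seq3.

2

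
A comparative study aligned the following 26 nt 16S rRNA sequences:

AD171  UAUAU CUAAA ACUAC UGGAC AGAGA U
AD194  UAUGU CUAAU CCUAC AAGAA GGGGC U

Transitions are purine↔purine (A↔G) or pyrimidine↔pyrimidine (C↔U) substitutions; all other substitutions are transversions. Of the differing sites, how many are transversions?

5

The sequences differ at positions 4 (A/G, transition), 10 (A/U, transversion), 11 (A/C, transversion), 16 (U/A, transversion), 17 (G/A, transition), 20 (C/A, transversion), 21 (A/G, transition), 23 (A/G, transition), 25 (A/C, transversion).
Of the 9 differences, 4 transitions and 5 transversions, so the answer is 5.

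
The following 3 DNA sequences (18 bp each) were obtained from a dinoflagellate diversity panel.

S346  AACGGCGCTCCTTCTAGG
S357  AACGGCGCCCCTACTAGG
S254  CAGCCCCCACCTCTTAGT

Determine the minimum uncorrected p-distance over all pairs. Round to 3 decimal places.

0.111

Pairwise Hamming distances:
  S346 vs S357: 2
  S346 vs S254: 9
  S357 vs S254: 9
The smallest is 2 mismatches, between S346 and S357; p = 2/18 = 0.111.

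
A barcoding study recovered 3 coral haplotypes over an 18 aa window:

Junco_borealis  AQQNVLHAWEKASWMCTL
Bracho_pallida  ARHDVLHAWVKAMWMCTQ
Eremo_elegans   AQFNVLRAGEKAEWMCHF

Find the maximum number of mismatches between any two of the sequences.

Pairwise Hamming distances:
  Junco_borealis vs Bracho_pallida: 6
  Junco_borealis vs Eremo_elegans: 6
  Bracho_pallida vs Eremo_elegans: 9
The largest is 9, between Bracho_pallida and Eremo_elegans.

9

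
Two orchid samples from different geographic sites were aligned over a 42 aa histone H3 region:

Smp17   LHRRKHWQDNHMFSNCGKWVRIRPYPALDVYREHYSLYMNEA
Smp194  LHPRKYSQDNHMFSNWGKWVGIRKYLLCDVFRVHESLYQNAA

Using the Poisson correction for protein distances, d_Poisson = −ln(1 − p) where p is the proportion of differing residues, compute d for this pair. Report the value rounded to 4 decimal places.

0.4055

Differing sites — 3:R/P; 6:H/Y; 7:W/S; 16:C/W; 21:R/G; 24:P/K; 26:P/L; 27:A/L; 28:L/C; 31:Y/F; 33:E/V; 35:Y/E; 39:M/Q; 41:E/A.
p = 14/42 = 0.333333.
d = −ln(1 − 0.333333) = −ln(0.666667) = 0.4055.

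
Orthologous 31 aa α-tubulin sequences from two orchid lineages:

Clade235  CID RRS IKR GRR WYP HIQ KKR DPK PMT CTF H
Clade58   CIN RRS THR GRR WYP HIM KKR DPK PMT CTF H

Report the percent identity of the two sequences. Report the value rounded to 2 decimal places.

The sequences differ at positions 3 (D/N), 7 (I/T), 8 (K/H), 18 (Q/M).
27 of the 31 sites match, so the percent identity is 27/31 × 100 = 87.10%.

87.10%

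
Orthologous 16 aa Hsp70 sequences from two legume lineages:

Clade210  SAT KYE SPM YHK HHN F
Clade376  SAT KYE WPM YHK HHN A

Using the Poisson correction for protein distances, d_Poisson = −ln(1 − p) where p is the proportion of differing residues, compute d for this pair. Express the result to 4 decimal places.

Mismatches occur at site 7 (S↔W), site 16 (F↔A).
p = 2/16 = 0.125000.
d = −ln(1 − 0.125000) = −ln(0.875000) = 0.1335.

0.1335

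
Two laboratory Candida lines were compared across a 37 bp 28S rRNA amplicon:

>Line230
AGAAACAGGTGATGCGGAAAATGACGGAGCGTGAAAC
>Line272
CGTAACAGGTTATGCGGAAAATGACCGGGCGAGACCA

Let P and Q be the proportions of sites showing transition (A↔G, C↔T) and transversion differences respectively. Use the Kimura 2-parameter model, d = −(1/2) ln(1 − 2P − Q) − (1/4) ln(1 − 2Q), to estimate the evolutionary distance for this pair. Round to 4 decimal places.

Differing sites — 1:A/C (Tv); 3:A/T (Tv); 11:G/T (Tv); 26:G/C (Tv); 28:A/G (Ti); 32:T/A (Tv); 35:A/C (Tv); 36:A/C (Tv); 37:C/A (Tv).
Of the 9 differences, 1 transition and 8 transversions over 37 sites: P = 1/37 = 0.027027, Q = 8/37 = 0.216216.
d = −0.5·ln(0.729730) − 0.25·ln(0.567568) = −0.5·(-0.315081) − 0.25·(-0.566395) = 0.2991.

0.2991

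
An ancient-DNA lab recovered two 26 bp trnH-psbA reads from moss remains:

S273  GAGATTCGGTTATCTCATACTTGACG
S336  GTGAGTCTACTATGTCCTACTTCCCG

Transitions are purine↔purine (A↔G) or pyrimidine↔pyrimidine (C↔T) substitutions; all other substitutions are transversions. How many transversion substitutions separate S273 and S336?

The sequences differ at positions 2 (A/T, transversion), 5 (T/G, transversion), 8 (G/T, transversion), 9 (G/A, transition), 10 (T/C, transition), 14 (C/G, transversion), 17 (A/C, transversion), 23 (G/C, transversion), 24 (A/C, transversion).
Of the 9 differences, 2 transitions and 7 transversions, so the answer is 7.

7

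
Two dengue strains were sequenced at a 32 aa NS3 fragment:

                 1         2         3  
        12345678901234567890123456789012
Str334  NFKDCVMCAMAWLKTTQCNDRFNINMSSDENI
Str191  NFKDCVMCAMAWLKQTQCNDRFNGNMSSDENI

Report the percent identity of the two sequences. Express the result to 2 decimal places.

93.75%

Differing sites — 15:T/Q; 24:I/G.
30 of the 32 sites match, so the percent identity is 30/32 × 100 = 93.75%.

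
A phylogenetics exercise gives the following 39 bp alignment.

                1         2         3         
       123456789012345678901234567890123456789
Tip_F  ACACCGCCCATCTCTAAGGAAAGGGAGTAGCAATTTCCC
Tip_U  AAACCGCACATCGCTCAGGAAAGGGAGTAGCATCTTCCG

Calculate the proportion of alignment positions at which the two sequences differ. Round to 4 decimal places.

0.1795

Differing sites — 2:C/A; 8:C/A; 13:T/G; 16:A/C; 33:A/T; 34:T/C; 39:C/G.
There are 7 differences over 39 sites, so p = 7/39 = 0.1795.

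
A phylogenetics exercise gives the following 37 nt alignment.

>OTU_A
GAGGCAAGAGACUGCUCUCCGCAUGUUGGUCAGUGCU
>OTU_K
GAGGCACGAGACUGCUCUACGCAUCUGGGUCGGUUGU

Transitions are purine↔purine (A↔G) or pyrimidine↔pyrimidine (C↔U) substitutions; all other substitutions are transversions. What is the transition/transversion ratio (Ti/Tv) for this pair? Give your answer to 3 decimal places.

0.167

Differing sites — 7:A/C (Tv); 19:C/A (Tv); 25:G/C (Tv); 27:U/G (Tv); 32:A/G (Ti); 35:G/U (Tv); 36:C/G (Tv).
Of the 7 differences, 1 transition and 6 transversions, so Ti/Tv = 1/6 = 0.167.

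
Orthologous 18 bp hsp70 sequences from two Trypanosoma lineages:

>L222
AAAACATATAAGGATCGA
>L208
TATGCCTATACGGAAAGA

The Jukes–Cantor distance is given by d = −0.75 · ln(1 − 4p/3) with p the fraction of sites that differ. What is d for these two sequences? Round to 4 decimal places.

0.5482

Differing sites — 1:A/T; 3:A/T; 4:A/G; 6:A/C; 11:A/C; 15:T/A; 16:C/A.
p = 7/18 = 0.388889.
d = −0.75 · ln(1 − (4/3)·0.388889) = −0.75 · ln(0.481481) = −0.75 · (-0.730889) = 0.5482.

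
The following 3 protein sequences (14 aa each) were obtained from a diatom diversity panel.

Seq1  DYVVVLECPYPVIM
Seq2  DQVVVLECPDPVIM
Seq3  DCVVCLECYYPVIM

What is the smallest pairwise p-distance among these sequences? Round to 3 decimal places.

Pairwise Hamming distances:
  Seq1 vs Seq2: 2
  Seq1 vs Seq3: 3
  Seq2 vs Seq3: 4
The smallest is 2 mismatches, between Seq1 and Seq2; p = 2/14 = 0.143.

0.143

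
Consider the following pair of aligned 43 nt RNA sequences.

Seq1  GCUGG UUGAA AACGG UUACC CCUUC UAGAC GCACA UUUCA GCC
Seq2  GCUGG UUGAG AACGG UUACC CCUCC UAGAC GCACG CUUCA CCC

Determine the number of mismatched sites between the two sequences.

The sequences differ at positions 10 (A/G), 24 (U/C), 35 (A/G), 36 (U/C), 41 (G/C).
That gives 5 mismatches out of 43 aligned sites, so the Hamming distance is 5.

5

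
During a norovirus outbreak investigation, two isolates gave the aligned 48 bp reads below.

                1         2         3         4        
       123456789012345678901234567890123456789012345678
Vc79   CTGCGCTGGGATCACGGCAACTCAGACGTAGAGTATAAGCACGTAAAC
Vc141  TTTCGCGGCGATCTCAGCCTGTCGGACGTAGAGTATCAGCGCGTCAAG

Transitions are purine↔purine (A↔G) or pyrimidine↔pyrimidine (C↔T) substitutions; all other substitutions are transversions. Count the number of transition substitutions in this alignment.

Differing sites — 1:C/T (Ti); 3:G/T (Tv); 7:T/G (Tv); 9:G/C (Tv); 14:A/T (Tv); 16:G/A (Ti); 19:A/C (Tv); 20:A/T (Tv); 21:C/G (Tv); 24:A/G (Ti); 37:A/C (Tv); 41:A/G (Ti); 45:A/C (Tv); 48:C/G (Tv).
Of the 14 differences, 4 transitions and 10 transversions, so the answer is 4.

4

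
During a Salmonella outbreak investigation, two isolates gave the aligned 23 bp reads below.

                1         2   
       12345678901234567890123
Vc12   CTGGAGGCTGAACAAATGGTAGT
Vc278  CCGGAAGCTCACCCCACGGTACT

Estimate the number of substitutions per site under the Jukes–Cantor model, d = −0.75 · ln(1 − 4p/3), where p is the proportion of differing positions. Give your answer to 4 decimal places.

0.4674

Differing sites — 2:T/C; 6:G/A; 10:G/C; 12:A/C; 14:A/C; 15:A/C; 17:T/C; 22:G/C.
p = 8/23 = 0.347826.
d = −0.75 · ln(1 − (4/3)·0.347826) = −0.75 · ln(0.536232) = −0.75 · (-0.623188) = 0.4674.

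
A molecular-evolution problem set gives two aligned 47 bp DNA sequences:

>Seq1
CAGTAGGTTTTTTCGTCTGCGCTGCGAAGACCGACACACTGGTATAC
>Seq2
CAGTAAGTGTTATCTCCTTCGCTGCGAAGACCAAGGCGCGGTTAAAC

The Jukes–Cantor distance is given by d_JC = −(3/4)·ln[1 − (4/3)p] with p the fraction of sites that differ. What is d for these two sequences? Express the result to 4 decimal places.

Differing sites — 6:G/A; 9:T/G; 12:T/A; 15:G/T; 16:T/C; 19:G/T; 33:G/A; 35:C/G; 36:A/G; 38:A/G; 40:T/G; 42:G/T; 45:T/A.
p = 13/47 = 0.276596.
d = −0.75 · ln(1 − (4/3)·0.276596) = −0.75 · ln(0.631205) = −0.75 · (-0.460125) = 0.3451.

0.3451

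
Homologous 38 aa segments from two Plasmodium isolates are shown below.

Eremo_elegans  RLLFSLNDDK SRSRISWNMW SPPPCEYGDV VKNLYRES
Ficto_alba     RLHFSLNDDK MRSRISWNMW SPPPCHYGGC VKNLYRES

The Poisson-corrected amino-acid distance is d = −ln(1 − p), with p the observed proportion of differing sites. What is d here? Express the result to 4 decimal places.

Mismatches occur at site 3 (L↔H), site 11 (S↔M), site 26 (E↔H), site 29 (D↔G), site 30 (V↔C).
p = 5/38 = 0.131579.
d = −ln(1 − 0.131579) = −ln(0.868421) = 0.1411.

0.1411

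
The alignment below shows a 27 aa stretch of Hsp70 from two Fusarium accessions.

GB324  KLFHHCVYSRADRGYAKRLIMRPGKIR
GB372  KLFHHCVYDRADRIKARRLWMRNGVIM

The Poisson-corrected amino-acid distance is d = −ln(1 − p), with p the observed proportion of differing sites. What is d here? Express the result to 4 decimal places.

0.3514

Mismatches occur at site 9 (S→D), site 14 (G→I), site 15 (Y→K), site 17 (K→R), site 20 (I→W), site 23 (P→N), site 25 (K→V), site 27 (R→M).
p = 8/27 = 0.296296.
d = −ln(1 − 0.296296) = −ln(0.703704) = 0.3514.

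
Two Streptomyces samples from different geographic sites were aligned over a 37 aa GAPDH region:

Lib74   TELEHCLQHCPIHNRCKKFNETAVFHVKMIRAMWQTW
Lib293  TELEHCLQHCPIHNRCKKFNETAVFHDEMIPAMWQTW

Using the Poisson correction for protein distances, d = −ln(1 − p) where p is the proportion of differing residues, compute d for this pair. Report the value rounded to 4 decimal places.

0.0846

Differing sites — 27:V/D; 28:K/E; 31:R/P.
p = 3/37 = 0.081081.
d = −ln(1 − 0.081081) = −ln(0.918919) = 0.0846.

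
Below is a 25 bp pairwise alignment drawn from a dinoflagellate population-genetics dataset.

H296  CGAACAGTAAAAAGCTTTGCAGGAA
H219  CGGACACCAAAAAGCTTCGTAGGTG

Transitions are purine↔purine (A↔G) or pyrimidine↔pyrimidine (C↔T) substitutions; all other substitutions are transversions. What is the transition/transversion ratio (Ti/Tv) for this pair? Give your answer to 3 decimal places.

Differing sites — 3:A/G (Ti); 7:G/C (Tv); 8:T/C (Ti); 18:T/C (Ti); 20:C/T (Ti); 24:A/T (Tv); 25:A/G (Ti).
Of the 7 differences, 5 transitions and 2 transversions, so Ti/Tv = 5/2 = 2.500.

2.500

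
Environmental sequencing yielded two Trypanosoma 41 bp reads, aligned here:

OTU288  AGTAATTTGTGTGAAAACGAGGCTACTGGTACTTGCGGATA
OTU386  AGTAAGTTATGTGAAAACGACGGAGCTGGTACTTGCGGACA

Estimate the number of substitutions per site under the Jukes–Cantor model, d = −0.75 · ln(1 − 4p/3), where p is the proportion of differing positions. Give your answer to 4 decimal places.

0.1937

Mismatches occur at site 6 (T→G), site 9 (G→A), site 21 (G→C), site 23 (C→G), site 24 (T→A), site 25 (A→G), site 40 (T→C).
p = 7/41 = 0.170732.
d = −0.75 · ln(1 − (4/3)·0.170732) = −0.75 · ln(0.772357) = −0.75 · (-0.258308) = 0.1937.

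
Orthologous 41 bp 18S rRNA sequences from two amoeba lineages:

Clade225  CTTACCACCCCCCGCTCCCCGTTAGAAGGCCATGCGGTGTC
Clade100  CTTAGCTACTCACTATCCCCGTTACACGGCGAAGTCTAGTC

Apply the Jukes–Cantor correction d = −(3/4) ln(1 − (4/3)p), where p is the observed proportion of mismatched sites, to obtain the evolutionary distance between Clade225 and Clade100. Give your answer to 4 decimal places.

0.5018

Mismatches occur at site 5 (C→G), site 7 (A→T), site 8 (C→A), site 10 (C→T), site 12 (C→A), site 14 (G→T), site 15 (C→A), site 25 (G→C), site 27 (A→C), site 31 (C→G), site 33 (T→A), site 35 (C→T), site 36 (G→C), site 37 (G→T), site 38 (T→A).
p = 15/41 = 0.365854.
d = −0.75 · ln(1 − (4/3)·0.365854) = −0.75 · ln(0.512195) = −0.75 · (-0.669050) = 0.5018.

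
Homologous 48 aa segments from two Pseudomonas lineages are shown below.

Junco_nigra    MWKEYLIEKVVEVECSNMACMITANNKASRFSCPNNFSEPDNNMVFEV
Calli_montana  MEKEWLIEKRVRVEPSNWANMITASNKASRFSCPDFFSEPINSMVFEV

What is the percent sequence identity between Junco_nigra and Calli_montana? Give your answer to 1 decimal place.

The sequences differ at positions 2 (W/E), 5 (Y/W), 10 (V/R), 12 (E/R), 15 (C/P), 18 (M/W), 20 (C/N), 25 (N/S), 35 (N/D), 36 (N/F), 41 (D/I), 43 (N/S).
36 of the 48 sites match, so the percent identity is 36/48 × 100 = 75.0%.

75.0%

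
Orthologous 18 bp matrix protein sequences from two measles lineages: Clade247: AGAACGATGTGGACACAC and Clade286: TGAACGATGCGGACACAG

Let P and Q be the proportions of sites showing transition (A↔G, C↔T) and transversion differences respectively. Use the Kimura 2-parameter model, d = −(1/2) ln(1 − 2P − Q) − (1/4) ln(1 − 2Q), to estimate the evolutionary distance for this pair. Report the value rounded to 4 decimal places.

Mismatches occur at site 1 (A→T, transversion), site 10 (T→C, transition), site 18 (C→G, transversion).
Of the 3 differences, 1 transition and 2 transversions over 18 sites: P = 1/18 = 0.055556, Q = 2/18 = 0.111111.
d = −0.5·ln(0.777777) − 0.25·ln(0.777778) = −0.5·(-0.251315) − 0.25·(-0.251314) = 0.1885.

0.1885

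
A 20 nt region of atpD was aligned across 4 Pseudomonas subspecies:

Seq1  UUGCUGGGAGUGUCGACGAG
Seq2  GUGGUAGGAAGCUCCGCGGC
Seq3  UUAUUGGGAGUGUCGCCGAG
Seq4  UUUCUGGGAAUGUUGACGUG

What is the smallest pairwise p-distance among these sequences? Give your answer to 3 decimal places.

Pairwise Hamming distances:
  Seq1 vs Seq2: 10
  Seq1 vs Seq3: 3
  Seq1 vs Seq4: 4
  Seq2 vs Seq3: 11
  Seq2 vs Seq4: 11
  Seq3 vs Seq4: 6
The smallest is 3 mismatches, between Seq1 and Seq3; p = 3/20 = 0.150.

0.150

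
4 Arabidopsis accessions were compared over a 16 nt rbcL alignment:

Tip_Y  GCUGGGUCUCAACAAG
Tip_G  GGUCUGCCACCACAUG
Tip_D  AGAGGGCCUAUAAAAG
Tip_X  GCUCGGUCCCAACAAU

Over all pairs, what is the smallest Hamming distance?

Pairwise Hamming distances:
  Tip_Y vs Tip_G: 7
  Tip_Y vs Tip_D: 7
  Tip_Y vs Tip_X: 3
  Tip_G vs Tip_D: 9
  Tip_G vs Tip_X: 7
  Tip_D vs Tip_X: 10
The smallest is 3, between Tip_Y and Tip_X.

3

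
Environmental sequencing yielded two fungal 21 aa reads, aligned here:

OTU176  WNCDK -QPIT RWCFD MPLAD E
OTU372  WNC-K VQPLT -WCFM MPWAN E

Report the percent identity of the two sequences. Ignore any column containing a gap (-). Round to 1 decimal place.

77.8%

Excluding the 3 gap columns leaves 18 comparable sites.
Differing sites — 9:I/L; 15:D/M; 18:L/W; 20:D/N.
14 of the 18 comparable sites match, so the percent identity is 14/18 × 100 = 77.8%.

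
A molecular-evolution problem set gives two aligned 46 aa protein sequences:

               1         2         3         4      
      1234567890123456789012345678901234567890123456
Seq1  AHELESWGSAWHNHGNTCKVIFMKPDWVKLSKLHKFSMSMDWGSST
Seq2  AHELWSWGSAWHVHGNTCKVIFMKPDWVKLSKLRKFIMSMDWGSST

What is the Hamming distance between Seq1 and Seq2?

Mismatches occur at site 5 (E/W), site 13 (N/V), site 34 (H/R), site 37 (S/I).
That gives 4 mismatches out of 46 aligned sites, so the Hamming distance is 4.

4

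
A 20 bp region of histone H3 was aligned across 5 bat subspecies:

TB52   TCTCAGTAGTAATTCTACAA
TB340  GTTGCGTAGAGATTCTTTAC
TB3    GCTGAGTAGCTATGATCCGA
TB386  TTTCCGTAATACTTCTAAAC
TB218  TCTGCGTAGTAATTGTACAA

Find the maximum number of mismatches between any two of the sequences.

14

Pairwise Hamming distances:
  TB52 vs TB340: 9
  TB52 vs TB3: 8
  TB52 vs TB386: 6
  TB52 vs TB218: 3
  TB340 vs TB3: 10
  TB340 vs TB386: 8
  TB340 vs TB218: 8
  TB3 vs TB386: 14
  TB3 vs TB218: 8
  TB386 vs TB218: 7
The largest is 14, between TB3 and TB386.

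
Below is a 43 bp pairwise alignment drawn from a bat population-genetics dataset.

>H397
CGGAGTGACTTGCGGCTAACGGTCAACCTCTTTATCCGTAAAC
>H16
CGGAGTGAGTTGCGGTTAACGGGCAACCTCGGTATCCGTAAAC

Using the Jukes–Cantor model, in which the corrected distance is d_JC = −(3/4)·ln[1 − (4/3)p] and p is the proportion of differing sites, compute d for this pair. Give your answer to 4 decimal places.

0.1263

Mismatches occur at site 9 (C↔G), site 16 (C↔T), site 23 (T↔G), site 31 (T↔G), site 32 (T↔G).
p = 5/43 = 0.116279.
d = −0.75 · ln(1 − (4/3)·0.116279) = −0.75 · ln(0.844961) = −0.75 · (-0.168465) = 0.1263.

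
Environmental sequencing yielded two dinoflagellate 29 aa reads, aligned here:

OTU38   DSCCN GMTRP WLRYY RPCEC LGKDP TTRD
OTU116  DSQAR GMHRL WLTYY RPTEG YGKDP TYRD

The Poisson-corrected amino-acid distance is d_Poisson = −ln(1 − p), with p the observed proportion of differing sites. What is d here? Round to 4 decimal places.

0.4229

The sequences differ at positions 3 (C/Q), 4 (C/A), 5 (N/R), 8 (T/H), 10 (P/L), 13 (R/T), 18 (C/T), 20 (C/G), 21 (L/Y), 27 (T/Y).
p = 10/29 = 0.344828.
d = −ln(1 − 0.344828) = −ln(0.655172) = 0.4229.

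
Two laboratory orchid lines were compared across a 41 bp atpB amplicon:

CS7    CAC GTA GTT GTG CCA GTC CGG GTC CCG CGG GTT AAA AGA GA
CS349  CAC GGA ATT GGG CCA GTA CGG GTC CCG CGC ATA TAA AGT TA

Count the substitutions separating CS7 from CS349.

10

The sequences differ at positions 5 (T/G), 7 (G/A), 11 (T/G), 18 (C/A), 30 (G/C), 31 (G/A), 33 (T/A), 34 (A/T), 39 (A/T), 40 (G/T).
That gives 10 mismatches out of 41 aligned sites, so the Hamming distance is 10.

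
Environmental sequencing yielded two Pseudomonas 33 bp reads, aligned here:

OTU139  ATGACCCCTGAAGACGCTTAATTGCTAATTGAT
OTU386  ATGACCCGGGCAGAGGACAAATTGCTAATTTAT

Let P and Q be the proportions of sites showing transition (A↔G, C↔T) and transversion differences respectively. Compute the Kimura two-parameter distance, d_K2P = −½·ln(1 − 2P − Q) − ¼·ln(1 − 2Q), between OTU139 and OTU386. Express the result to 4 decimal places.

0.2972

Differing sites — 8:C/G (Tv); 9:T/G (Tv); 11:A/C (Tv); 15:C/G (Tv); 17:C/A (Tv); 18:T/C (Ti); 19:T/A (Tv); 31:G/T (Tv).
Of the 8 differences, 1 transition and 7 transversions over 33 sites: P = 1/33 = 0.030303, Q = 7/33 = 0.212121.
d = −0.5·ln(0.727273) − 0.25·ln(0.575758) = −0.5·(-0.318453) − 0.25·(-0.552068) = 0.2972.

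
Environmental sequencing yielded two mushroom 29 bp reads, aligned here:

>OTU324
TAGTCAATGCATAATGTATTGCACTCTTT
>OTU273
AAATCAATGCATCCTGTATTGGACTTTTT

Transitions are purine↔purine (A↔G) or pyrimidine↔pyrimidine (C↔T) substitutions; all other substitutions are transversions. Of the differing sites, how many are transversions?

Differing sites — 1:T/A (Tv); 3:G/A (Ti); 13:A/C (Tv); 14:A/C (Tv); 22:C/G (Tv); 26:C/T (Ti).
Of the 6 differences, 2 transitions and 4 transversions, so the answer is 4.

4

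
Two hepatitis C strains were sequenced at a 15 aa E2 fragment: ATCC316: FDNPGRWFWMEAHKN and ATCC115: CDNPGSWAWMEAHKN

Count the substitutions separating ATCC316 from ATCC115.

3

Differing sites — 1:F/C; 6:R/S; 8:F/A.
That gives 3 mismatches out of 15 aligned sites, so the Hamming distance is 3.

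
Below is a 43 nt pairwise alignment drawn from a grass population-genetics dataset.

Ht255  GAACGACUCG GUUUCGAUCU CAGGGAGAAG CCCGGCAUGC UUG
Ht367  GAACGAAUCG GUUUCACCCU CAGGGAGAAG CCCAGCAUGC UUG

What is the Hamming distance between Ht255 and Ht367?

The sequences differ at positions 7 (C/A), 16 (G/A), 17 (A/C), 18 (U/C), 34 (G/A).
That gives 5 mismatches out of 43 aligned sites, so the Hamming distance is 5.

5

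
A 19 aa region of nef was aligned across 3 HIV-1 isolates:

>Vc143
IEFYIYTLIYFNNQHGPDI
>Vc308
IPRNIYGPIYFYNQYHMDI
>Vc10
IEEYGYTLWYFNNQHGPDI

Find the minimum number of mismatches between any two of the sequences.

Pairwise Hamming distances:
  Vc143 vs Vc308: 9
  Vc143 vs Vc10: 3
  Vc308 vs Vc10: 11
The smallest is 3, between Vc143 and Vc10.

3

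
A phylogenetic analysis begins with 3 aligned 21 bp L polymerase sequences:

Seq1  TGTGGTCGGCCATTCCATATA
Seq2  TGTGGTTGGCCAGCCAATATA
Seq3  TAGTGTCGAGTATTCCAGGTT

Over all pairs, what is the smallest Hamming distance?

4

Pairwise Hamming distances:
  Seq1 vs Seq2: 4
  Seq1 vs Seq3: 9
  Seq2 vs Seq3: 13
The smallest is 4, between Seq1 and Seq2.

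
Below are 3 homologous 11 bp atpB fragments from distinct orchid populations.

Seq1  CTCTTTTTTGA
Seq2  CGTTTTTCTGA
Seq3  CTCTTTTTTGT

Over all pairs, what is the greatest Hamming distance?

4

Pairwise Hamming distances:
  Seq1 vs Seq2: 3
  Seq1 vs Seq3: 1
  Seq2 vs Seq3: 4
The largest is 4, between Seq2 and Seq3.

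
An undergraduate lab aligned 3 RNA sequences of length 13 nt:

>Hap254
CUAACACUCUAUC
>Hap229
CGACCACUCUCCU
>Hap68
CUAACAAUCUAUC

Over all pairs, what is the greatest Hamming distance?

Pairwise Hamming distances:
  Hap254 vs Hap229: 5
  Hap254 vs Hap68: 1
  Hap229 vs Hap68: 6
The largest is 6, between Hap229 and Hap68.

6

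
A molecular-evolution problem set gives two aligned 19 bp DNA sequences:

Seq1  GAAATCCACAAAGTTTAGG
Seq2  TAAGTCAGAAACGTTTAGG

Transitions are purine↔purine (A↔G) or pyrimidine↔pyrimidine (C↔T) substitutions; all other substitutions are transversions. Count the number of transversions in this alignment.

4

Differing sites — 1:G/T (Tv); 4:A/G (Ti); 7:C/A (Tv); 8:A/G (Ti); 9:C/A (Tv); 12:A/C (Tv).
Of the 6 differences, 2 transitions and 4 transversions, so the answer is 4.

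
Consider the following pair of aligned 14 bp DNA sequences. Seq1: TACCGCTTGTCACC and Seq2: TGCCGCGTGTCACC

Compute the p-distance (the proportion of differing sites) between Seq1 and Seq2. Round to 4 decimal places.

Differing sites — 2:A/G; 7:T/G.
There are 2 differences over 14 sites, so p = 2/14 = 0.1429.

0.1429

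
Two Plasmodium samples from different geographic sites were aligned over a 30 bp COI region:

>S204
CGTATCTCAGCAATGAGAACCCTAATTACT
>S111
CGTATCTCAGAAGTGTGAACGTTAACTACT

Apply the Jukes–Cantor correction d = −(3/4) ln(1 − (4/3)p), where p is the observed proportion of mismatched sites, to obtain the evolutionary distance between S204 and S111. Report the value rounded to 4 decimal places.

Mismatches occur at site 11 (C→A), site 13 (A→G), site 16 (A→T), site 21 (C→G), site 22 (C→T), site 26 (T→C).
p = 6/30 = 0.200000.
d = −0.75 · ln(1 − (4/3)·0.200000) = −0.75 · ln(0.733333) = −0.75 · (-0.310155) = 0.2326.

0.2326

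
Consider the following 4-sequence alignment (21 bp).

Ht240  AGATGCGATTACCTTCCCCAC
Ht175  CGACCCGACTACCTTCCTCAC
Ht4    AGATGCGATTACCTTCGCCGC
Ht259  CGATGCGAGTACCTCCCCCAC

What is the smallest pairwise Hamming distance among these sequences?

2

Pairwise Hamming distances:
  Ht240 vs Ht175: 5
  Ht240 vs Ht4: 2
  Ht240 vs Ht259: 3
  Ht175 vs Ht4: 7
  Ht175 vs Ht259: 5
  Ht4 vs Ht259: 5
The smallest is 2, between Ht240 and Ht4.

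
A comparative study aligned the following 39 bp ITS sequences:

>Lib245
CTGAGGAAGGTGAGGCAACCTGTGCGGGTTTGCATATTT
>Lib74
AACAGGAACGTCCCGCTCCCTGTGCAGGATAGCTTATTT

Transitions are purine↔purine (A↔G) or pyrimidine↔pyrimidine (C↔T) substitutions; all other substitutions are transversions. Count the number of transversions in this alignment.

12

Mismatches occur at site 1 (C→A, transversion), site 2 (T→A, transversion), site 3 (G→C, transversion), site 9 (G→C, transversion), site 12 (G→C, transversion), site 13 (A→C, transversion), site 14 (G→C, transversion), site 17 (A→T, transversion), site 18 (A→C, transversion), site 26 (G→A, transition), site 29 (T→A, transversion), site 31 (T→A, transversion), site 34 (A→T, transversion).
Of the 13 differences, 1 transition and 12 transversions, so the answer is 12.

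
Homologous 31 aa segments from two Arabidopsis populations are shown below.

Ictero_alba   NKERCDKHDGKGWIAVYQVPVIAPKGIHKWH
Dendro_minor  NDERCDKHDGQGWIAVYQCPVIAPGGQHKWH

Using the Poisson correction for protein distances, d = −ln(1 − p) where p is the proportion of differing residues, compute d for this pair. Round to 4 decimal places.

0.1759

The sequences differ at positions 2 (K/D), 11 (K/Q), 19 (V/C), 25 (K/G), 27 (I/Q).
p = 5/31 = 0.161290.
d = −ln(1 − 0.161290) = −ln(0.838710) = 0.1759.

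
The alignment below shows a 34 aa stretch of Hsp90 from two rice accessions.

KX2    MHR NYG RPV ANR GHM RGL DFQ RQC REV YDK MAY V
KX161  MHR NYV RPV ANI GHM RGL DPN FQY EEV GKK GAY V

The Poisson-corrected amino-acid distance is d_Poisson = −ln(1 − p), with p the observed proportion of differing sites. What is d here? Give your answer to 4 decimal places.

0.3483

Mismatches occur at site 6 (G↔V), site 12 (R↔I), site 20 (F↔P), site 21 (Q↔N), site 22 (R↔F), site 24 (C↔Y), site 25 (R↔E), site 28 (Y↔G), site 29 (D↔K), site 31 (M↔G).
p = 10/34 = 0.294118.
d = −ln(1 − 0.294118) = −ln(0.705882) = 0.3483.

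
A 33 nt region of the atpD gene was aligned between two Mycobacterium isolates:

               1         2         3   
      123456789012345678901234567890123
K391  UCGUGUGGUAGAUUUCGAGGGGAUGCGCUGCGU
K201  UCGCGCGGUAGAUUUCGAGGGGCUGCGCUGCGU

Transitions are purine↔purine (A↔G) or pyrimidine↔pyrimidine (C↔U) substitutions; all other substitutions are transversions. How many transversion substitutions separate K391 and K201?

1

The sequences differ at positions 4 (U/C, transition), 6 (U/C, transition), 23 (A/C, transversion).
Of the 3 differences, 2 transitions and 1 transversion, so the answer is 1.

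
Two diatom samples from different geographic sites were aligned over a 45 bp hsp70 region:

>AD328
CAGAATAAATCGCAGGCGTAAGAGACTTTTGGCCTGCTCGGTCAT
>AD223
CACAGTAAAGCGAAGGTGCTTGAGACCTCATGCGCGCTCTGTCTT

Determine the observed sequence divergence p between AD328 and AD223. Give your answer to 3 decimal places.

Mismatches occur at site 3 (G→C), site 5 (A→G), site 10 (T→G), site 13 (C→A), site 17 (C→T), site 19 (T→C), site 20 (A→T), site 21 (A→T), site 27 (T→C), site 29 (T→C), site 30 (T→A), site 31 (G→T), site 34 (C→G), site 35 (T→C), site 40 (G→T), site 44 (A→T).
There are 16 differences over 45 sites, so p = 16/45 = 0.356.

0.356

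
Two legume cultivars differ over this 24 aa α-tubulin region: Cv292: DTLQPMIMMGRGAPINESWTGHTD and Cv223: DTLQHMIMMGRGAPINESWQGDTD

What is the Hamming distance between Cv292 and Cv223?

Mismatches occur at site 5 (P/H), site 20 (T/Q), site 22 (H/D).
That gives 3 mismatches out of 24 aligned sites, so the Hamming distance is 3.

3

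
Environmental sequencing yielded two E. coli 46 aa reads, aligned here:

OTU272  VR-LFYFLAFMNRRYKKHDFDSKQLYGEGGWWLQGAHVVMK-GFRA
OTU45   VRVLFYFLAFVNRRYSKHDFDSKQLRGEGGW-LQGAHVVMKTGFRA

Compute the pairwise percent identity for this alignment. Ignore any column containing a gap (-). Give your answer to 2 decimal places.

93.02%

Excluding the 3 gap columns leaves 43 comparable sites.
Differing sites — 11:M/V; 16:K/S; 26:Y/R.
40 of the 43 comparable sites match, so the percent identity is 40/43 × 100 = 93.02%.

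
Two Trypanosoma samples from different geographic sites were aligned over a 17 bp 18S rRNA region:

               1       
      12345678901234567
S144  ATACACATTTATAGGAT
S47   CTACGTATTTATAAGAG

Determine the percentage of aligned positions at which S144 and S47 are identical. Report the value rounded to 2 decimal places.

Differing sites — 1:A/C; 5:A/G; 6:C/T; 14:G/A; 17:T/G.
12 of the 17 sites match, so the percent identity is 12/17 × 100 = 70.59%.

70.59%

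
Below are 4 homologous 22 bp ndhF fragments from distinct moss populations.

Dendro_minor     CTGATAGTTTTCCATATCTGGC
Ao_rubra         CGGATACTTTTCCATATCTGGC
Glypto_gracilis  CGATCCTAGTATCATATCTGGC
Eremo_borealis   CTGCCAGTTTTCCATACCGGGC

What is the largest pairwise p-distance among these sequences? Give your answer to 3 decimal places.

0.500

Pairwise Hamming distances:
  Dendro_minor vs Ao_rubra: 2
  Dendro_minor vs Glypto_gracilis: 10
  Dendro_minor vs Eremo_borealis: 4
  Ao_rubra vs Glypto_gracilis: 9
  Ao_rubra vs Eremo_borealis: 6
  Glypto_gracilis vs Eremo_borealis: 11
The largest is 11 mismatches, between Glypto_gracilis and Eremo_borealis; p = 11/22 = 0.500.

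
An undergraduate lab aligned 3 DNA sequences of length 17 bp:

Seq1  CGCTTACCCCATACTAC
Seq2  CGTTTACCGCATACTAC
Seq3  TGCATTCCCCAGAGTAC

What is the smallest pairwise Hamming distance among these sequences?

2

Pairwise Hamming distances:
  Seq1 vs Seq2: 2
  Seq1 vs Seq3: 5
  Seq2 vs Seq3: 7
The smallest is 2, between Seq1 and Seq2.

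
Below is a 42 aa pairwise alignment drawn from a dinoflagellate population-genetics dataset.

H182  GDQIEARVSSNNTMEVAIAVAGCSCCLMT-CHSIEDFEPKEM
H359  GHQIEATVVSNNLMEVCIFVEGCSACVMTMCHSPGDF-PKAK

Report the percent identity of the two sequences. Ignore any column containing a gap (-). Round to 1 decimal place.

67.5%

Excluding the 2 gap columns leaves 40 comparable sites.
Mismatches occur at site 2 (D↔H), site 7 (R↔T), site 9 (S↔V), site 13 (T↔L), site 17 (A↔C), site 19 (A↔F), site 21 (A↔E), site 25 (C↔A), site 27 (L↔V), site 34 (I↔P), site 35 (E↔G), site 41 (E↔A), site 42 (M↔K).
27 of the 40 comparable sites match, so the percent identity is 27/40 × 100 = 67.5%.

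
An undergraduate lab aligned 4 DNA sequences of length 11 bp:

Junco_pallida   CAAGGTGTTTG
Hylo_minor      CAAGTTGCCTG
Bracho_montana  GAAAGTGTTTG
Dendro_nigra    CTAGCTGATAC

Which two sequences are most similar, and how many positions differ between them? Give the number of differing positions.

2

Pairwise Hamming distances:
  Junco_pallida vs Hylo_minor: 3
  Junco_pallida vs Bracho_montana: 2
  Junco_pallida vs Dendro_nigra: 5
  Hylo_minor vs Bracho_montana: 5
  Hylo_minor vs Dendro_nigra: 6
  Bracho_montana vs Dendro_nigra: 7
The smallest is 2, between Junco_pallida and Bracho_montana.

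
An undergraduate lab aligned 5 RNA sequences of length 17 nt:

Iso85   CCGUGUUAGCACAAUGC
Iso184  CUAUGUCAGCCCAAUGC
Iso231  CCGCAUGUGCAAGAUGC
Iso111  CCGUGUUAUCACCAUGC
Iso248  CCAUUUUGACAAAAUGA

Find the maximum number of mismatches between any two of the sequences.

9

Pairwise Hamming distances:
  Iso85 vs Iso184: 4
  Iso85 vs Iso231: 6
  Iso85 vs Iso111: 2
  Iso85 vs Iso248: 6
  Iso184 vs Iso231: 9
  Iso184 vs Iso111: 6
  Iso184 vs Iso248: 8
  Iso231 vs Iso111: 7
  Iso231 vs Iso248: 8
  Iso111 vs Iso248: 7
The largest is 9, between Iso184 and Iso231.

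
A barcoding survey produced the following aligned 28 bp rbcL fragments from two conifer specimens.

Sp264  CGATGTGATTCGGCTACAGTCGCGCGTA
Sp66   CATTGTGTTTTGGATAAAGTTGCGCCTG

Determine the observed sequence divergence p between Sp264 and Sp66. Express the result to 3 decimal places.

Differing sites — 2:G/A; 3:A/T; 8:A/T; 11:C/T; 14:C/A; 17:C/A; 21:C/T; 26:G/C; 28:A/G.
There are 9 differences over 28 sites, so p = 9/28 = 0.321.

0.321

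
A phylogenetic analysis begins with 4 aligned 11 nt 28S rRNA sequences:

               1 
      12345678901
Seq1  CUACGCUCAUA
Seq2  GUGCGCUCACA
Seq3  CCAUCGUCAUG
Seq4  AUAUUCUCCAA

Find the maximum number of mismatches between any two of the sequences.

Pairwise Hamming distances:
  Seq1 vs Seq2: 3
  Seq1 vs Seq3: 5
  Seq1 vs Seq4: 5
  Seq2 vs Seq3: 8
  Seq2 vs Seq4: 6
  Seq3 vs Seq4: 7
The largest is 8, between Seq2 and Seq3.

8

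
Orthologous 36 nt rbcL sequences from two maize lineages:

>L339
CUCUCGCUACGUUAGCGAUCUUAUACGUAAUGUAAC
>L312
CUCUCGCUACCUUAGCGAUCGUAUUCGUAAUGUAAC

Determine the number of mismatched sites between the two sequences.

3

The sequences differ at positions 11 (G/C), 21 (U/G), 25 (A/U).
That gives 3 mismatches out of 36 aligned sites, so the Hamming distance is 3.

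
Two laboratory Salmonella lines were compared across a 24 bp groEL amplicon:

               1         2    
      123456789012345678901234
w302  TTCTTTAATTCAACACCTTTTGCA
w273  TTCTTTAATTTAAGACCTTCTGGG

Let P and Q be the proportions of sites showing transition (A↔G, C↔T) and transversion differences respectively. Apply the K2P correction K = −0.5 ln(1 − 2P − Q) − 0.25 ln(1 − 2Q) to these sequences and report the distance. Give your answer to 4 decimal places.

0.2483

Mismatches occur at site 11 (C↔T, transition), site 14 (C↔G, transversion), site 20 (T↔C, transition), site 23 (C↔G, transversion), site 24 (A↔G, transition).
Of the 5 differences, 3 transitions and 2 transversions over 24 sites: P = 3/24 = 0.125000, Q = 2/24 = 0.083333.
d = −0.5·ln(0.666667) − 0.25·ln(0.833334) = −0.5·(-0.405465) − 0.25·(-0.182321) = 0.2483.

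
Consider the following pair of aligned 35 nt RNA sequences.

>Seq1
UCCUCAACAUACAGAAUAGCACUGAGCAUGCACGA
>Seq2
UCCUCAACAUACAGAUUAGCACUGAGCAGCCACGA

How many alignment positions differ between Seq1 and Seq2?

3

Differing sites — 16:A/U; 29:U/G; 30:G/C.
That gives 3 mismatches out of 35 aligned sites, so the Hamming distance is 3.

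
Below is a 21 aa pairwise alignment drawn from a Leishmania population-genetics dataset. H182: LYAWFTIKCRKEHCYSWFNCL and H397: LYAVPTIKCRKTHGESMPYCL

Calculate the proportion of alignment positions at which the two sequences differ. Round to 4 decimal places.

0.3810

The sequences differ at positions 4 (W/V), 5 (F/P), 12 (E/T), 14 (C/G), 15 (Y/E), 17 (W/M), 18 (F/P), 19 (N/Y).
There are 8 differences over 21 sites, so p = 8/21 = 0.3810.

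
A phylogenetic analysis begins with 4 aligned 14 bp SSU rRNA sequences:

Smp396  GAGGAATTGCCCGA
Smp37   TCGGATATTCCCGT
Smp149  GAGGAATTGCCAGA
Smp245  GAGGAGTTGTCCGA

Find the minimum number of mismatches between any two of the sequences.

1

Pairwise Hamming distances:
  Smp396 vs Smp37: 6
  Smp396 vs Smp149: 1
  Smp396 vs Smp245: 2
  Smp37 vs Smp149: 7
  Smp37 vs Smp245: 7
  Smp149 vs Smp245: 3
The smallest is 1, between Smp396 and Smp149.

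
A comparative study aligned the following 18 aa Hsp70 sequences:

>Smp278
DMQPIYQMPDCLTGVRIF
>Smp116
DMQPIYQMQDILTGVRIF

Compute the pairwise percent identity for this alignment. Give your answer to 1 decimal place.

88.9%

Differing sites — 9:P/Q; 11:C/I.
16 of the 18 sites match, so the percent identity is 16/18 × 100 = 88.9%.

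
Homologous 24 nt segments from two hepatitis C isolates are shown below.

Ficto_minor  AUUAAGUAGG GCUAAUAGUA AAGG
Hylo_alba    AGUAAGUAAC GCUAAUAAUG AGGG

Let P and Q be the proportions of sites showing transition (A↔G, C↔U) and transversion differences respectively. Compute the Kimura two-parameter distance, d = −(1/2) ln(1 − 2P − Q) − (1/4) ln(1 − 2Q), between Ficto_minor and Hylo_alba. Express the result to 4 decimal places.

0.3151

Mismatches occur at site 2 (U→G, transversion), site 9 (G→A, transition), site 10 (G→C, transversion), site 18 (G→A, transition), site 20 (A→G, transition), site 22 (A→G, transition).
Of the 6 differences, 4 transitions and 2 transversions over 24 sites: P = 4/24 = 0.166667, Q = 2/24 = 0.083333.
d = −0.5·ln(0.583333) − 0.25·ln(0.833334) = −0.5·(-0.538997) − 0.25·(-0.182321) = 0.3151.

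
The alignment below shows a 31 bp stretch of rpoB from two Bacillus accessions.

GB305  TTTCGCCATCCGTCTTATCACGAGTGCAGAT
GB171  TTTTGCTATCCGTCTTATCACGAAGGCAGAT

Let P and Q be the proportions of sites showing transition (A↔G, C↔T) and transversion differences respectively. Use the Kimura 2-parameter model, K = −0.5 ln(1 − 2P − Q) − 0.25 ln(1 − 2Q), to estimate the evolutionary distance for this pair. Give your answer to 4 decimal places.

Differing sites — 4:C/T (Ti); 7:C/T (Ti); 24:G/A (Ti); 25:T/G (Tv).
Of the 4 differences, 3 transitions and 1 transversion over 31 sites: P = 3/31 = 0.096774, Q = 1/31 = 0.032258.
d = −0.5·ln(0.774194) − 0.25·ln(0.935484) = −0.5·(-0.255933) − 0.25·(-0.066691) = 0.1446.

0.1446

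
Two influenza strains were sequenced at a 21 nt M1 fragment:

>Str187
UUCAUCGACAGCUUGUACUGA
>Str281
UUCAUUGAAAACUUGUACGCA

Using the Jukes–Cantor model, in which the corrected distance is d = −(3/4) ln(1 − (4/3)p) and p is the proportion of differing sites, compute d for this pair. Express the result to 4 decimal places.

Mismatches occur at site 6 (C↔U), site 9 (C↔A), site 11 (G↔A), site 19 (U↔G), site 20 (G↔C).
p = 5/21 = 0.238095.
d = −0.75 · ln(1 − (4/3)·0.238095) = −0.75 · ln(0.682540) = −0.75 · (-0.381934) = 0.2865.

0.2865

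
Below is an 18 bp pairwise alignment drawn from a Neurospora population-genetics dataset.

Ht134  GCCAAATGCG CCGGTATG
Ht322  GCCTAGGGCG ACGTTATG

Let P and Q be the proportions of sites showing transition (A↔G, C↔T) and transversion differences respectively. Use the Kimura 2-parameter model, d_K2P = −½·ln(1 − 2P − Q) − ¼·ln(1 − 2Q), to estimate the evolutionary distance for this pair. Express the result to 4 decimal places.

0.3497

Differing sites — 4:A/T (Tv); 6:A/G (Ti); 7:T/G (Tv); 11:C/A (Tv); 14:G/T (Tv).
Of the 5 differences, 1 transition and 4 transversions over 18 sites: P = 1/18 = 0.055556, Q = 4/18 = 0.222222.
d = −0.5·ln(0.666666) − 0.25·ln(0.555556) = −0.5·(-0.405466) − 0.25·(-0.587786) = 0.3497.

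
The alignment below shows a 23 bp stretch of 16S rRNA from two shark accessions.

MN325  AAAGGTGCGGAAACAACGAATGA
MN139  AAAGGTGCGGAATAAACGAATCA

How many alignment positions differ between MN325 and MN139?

3

Differing sites — 13:A/T; 14:C/A; 22:G/C.
That gives 3 mismatches out of 23 aligned sites, so the Hamming distance is 3.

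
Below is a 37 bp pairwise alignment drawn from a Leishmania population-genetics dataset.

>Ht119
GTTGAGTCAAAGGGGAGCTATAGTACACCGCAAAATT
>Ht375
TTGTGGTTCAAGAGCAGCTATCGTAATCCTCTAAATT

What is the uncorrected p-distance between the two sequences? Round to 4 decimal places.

0.3514

The sequences differ at positions 1 (G/T), 3 (T/G), 4 (G/T), 5 (A/G), 8 (C/T), 9 (A/C), 13 (G/A), 15 (G/C), 22 (A/C), 26 (C/A), 27 (A/T), 30 (G/T), 32 (A/T).
There are 13 differences over 37 sites, so p = 13/37 = 0.3514.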